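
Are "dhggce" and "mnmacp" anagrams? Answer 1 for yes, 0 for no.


Strings: "dhggce", "mnmacp"
Sorted first:  cdeggh
Sorted second: acmmnp
Differ at position 0: 'c' vs 'a' => not anagrams

0


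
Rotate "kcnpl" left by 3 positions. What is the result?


Input: "kcnpl", rotate left by 3
First 3 characters: "kcn"
Remaining characters: "pl"
Concatenate remaining + first: "pl" + "kcn" = "plkcn"

plkcn


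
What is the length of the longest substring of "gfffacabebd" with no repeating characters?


Input: "gfffacabebd"
Sliding window (track last position of each char):
  Position 0 ('g'): window [0,0] length 1 -- new best
  Position 1 ('f'): window [0,1] length 2 -- new best
  Position 2 ('f'): repeat (last at 1), move window start to 2
  Position 2 ('f'): window [2,2] length 1
  Position 3 ('f'): repeat (last at 2), move window start to 3
  Position 3 ('f'): window [3,3] length 1
  Position 4 ('a'): window [3,4] length 2
  Position 5 ('c'): window [3,5] length 3 -- new best
  Position 6 ('a'): repeat (last at 4), move window start to 5
  Position 6 ('a'): window [5,6] length 2
  Position 7 ('b'): window [5,7] length 3
  Position 8 ('e'): window [5,8] length 4 -- new best
  Position 9 ('b'): repeat (last at 7), move window start to 8
  Position 9 ('b'): window [8,9] length 2
  Position 10 ('d'): window [8,10] length 3
Longest substring with no repeats: "cabe" with length 4

4


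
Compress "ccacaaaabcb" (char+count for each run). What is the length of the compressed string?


Input: ccacaaaabcb
Runs:
  'c' x 2 => "c2"
  'a' x 1 => "a1"
  'c' x 1 => "c1"
  'a' x 4 => "a4"
  'b' x 1 => "b1"
  'c' x 1 => "c1"
  'b' x 1 => "b1"
Compressed: "c2a1c1a4b1c1b1"
Compressed length: 14

14


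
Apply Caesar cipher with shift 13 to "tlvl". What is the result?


Caesar cipher: shift "tlvl" by 13
  't' (pos 19) + 13 = pos 6 = 'g'
  'l' (pos 11) + 13 = pos 24 = 'y'
  'v' (pos 21) + 13 = pos 8 = 'i'
  'l' (pos 11) + 13 = pos 24 = 'y'
Result: gyiy

gyiy


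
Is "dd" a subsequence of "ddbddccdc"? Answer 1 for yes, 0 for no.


Check if "dd" is a subsequence of "ddbddccdc"
Greedy scan:
  Position 0 ('d'): matches sub[0] = 'd'
  Position 1 ('d'): matches sub[1] = 'd'
  Position 2 ('b'): no match needed
  Position 3 ('d'): no match needed
  Position 4 ('d'): no match needed
  Position 5 ('c'): no match needed
  Position 6 ('c'): no match needed
  Position 7 ('d'): no match needed
  Position 8 ('c'): no match needed
All 2 characters matched => is a subsequence

1


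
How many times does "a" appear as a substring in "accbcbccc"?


Searching for "a" in "accbcbccc"
Scanning each position:
  Position 0: "a" => MATCH
  Position 1: "c" => no
  Position 2: "c" => no
  Position 3: "b" => no
  Position 4: "c" => no
  Position 5: "b" => no
  Position 6: "c" => no
  Position 7: "c" => no
  Position 8: "c" => no
Total occurrences: 1

1


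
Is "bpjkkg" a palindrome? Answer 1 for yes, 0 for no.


Input: bpjkkg
Reversed: gkkjpb
  Compare pos 0 ('b') with pos 5 ('g'): MISMATCH
  Compare pos 1 ('p') with pos 4 ('k'): MISMATCH
  Compare pos 2 ('j') with pos 3 ('k'): MISMATCH
Result: not a palindrome

0


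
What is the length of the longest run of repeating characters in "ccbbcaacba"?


Input: "ccbbcaacba"
Scanning for longest run:
  Position 1 ('c'): continues run of 'c', length=2
  Position 2 ('b'): new char, reset run to 1
  Position 3 ('b'): continues run of 'b', length=2
  Position 4 ('c'): new char, reset run to 1
  Position 5 ('a'): new char, reset run to 1
  Position 6 ('a'): continues run of 'a', length=2
  Position 7 ('c'): new char, reset run to 1
  Position 8 ('b'): new char, reset run to 1
  Position 9 ('a'): new char, reset run to 1
Longest run: 'c' with length 2

2


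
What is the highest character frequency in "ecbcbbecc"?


Input: ecbcbbecc
Character counts:
  'b': 3
  'c': 4
  'e': 2
Maximum frequency: 4

4


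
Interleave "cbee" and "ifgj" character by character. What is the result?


Interleaving "cbee" and "ifgj":
  Position 0: 'c' from first, 'i' from second => "ci"
  Position 1: 'b' from first, 'f' from second => "bf"
  Position 2: 'e' from first, 'g' from second => "eg"
  Position 3: 'e' from first, 'j' from second => "ej"
Result: cibfegej

cibfegej


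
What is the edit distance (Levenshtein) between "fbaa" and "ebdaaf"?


Computing edit distance: "fbaa" -> "ebdaaf"
DP table:
           e    b    d    a    a    f
      0    1    2    3    4    5    6
  f   1    1    2    3    4    5    5
  b   2    2    1    2    3    4    5
  a   3    3    2    2    2    3    4
  a   4    4    3    3    2    2    3
Edit distance = dp[4][6] = 3

3


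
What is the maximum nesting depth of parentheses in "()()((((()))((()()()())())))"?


Input: "()()((((()))((()()()())())))"
Tracking depth:
  Position 0 '(': depth becomes 1
  Position 1 ')': depth becomes 0
  Position 2 '(': depth becomes 1
  Position 3 ')': depth becomes 0
  Position 4 '(': depth becomes 1
  Position 5 '(': depth becomes 2
  Position 6 '(': depth becomes 3
  Position 7 '(': depth becomes 4
  Position 8 '(': depth becomes 5
  Position 9 ')': depth becomes 4
  Position 10 ')': depth becomes 3
  Position 11 ')': depth becomes 2
  Position 12 '(': depth becomes 3
  Position 13 '(': depth becomes 4
  Position 14 '(': depth becomes 5
  Position 15 ')': depth becomes 4
  Position 16 '(': depth becomes 5
  Position 17 ')': depth becomes 4
  Position 18 '(': depth becomes 5
  Position 19 ')': depth becomes 4
  Position 20 '(': depth becomes 5
  Position 21 ')': depth becomes 4
  Position 22 ')': depth becomes 3
  Position 23 '(': depth becomes 4
  Position 24 ')': depth becomes 3
  Position 25 ')': depth becomes 2
  Position 26 ')': depth becomes 1
  Position 27 ')': depth becomes 0
Maximum depth reached: 5

5


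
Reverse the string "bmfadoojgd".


Input: bmfadoojgd
Reading characters right to left:
  Position 9: 'd'
  Position 8: 'g'
  Position 7: 'j'
  Position 6: 'o'
  Position 5: 'o'
  Position 4: 'd'
  Position 3: 'a'
  Position 2: 'f'
  Position 1: 'm'
  Position 0: 'b'
Reversed: dgjoodafmb

dgjoodafmb


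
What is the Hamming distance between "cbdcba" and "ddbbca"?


Comparing "cbdcba" and "ddbbca" position by position:
  Position 0: 'c' vs 'd' => differ
  Position 1: 'b' vs 'd' => differ
  Position 2: 'd' vs 'b' => differ
  Position 3: 'c' vs 'b' => differ
  Position 4: 'b' vs 'c' => differ
  Position 5: 'a' vs 'a' => same
Total differences (Hamming distance): 5

5


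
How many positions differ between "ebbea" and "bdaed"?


Comparing "ebbea" and "bdaed" position by position:
  Position 0: 'e' vs 'b' => DIFFER
  Position 1: 'b' vs 'd' => DIFFER
  Position 2: 'b' vs 'a' => DIFFER
  Position 3: 'e' vs 'e' => same
  Position 4: 'a' vs 'd' => DIFFER
Positions that differ: 4

4


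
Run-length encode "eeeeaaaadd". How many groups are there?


Input: eeeeaaaadd
Scanning for consecutive runs:
  Group 1: 'e' x 4 (positions 0-3)
  Group 2: 'a' x 4 (positions 4-7)
  Group 3: 'd' x 2 (positions 8-9)
Total groups: 3

3


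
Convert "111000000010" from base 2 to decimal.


Input: "111000000010" in base 2
Positional expansion:
  Digit '1' (value 1) x 2^11 = 2048
  Digit '1' (value 1) x 2^10 = 1024
  Digit '1' (value 1) x 2^9 = 512
  Digit '0' (value 0) x 2^8 = 0
  Digit '0' (value 0) x 2^7 = 0
  Digit '0' (value 0) x 2^6 = 0
  Digit '0' (value 0) x 2^5 = 0
  Digit '0' (value 0) x 2^4 = 0
  Digit '0' (value 0) x 2^3 = 0
  Digit '0' (value 0) x 2^2 = 0
  Digit '1' (value 1) x 2^1 = 2
  Digit '0' (value 0) x 2^0 = 0
Sum = 3586

3586


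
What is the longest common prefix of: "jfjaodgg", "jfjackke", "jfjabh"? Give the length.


Words: jfjaodgg, jfjackke, jfjabh
  Position 0: all 'j' => match
  Position 1: all 'f' => match
  Position 2: all 'j' => match
  Position 3: all 'a' => match
  Position 4: ('o', 'c', 'b') => mismatch, stop
LCP = "jfja" (length 4)

4


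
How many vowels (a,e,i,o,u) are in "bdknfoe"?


Input: bdknfoe
Checking each character:
  'b' at position 0: consonant
  'd' at position 1: consonant
  'k' at position 2: consonant
  'n' at position 3: consonant
  'f' at position 4: consonant
  'o' at position 5: vowel (running total: 1)
  'e' at position 6: vowel (running total: 2)
Total vowels: 2

2


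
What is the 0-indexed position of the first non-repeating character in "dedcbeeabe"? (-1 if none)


Input: dedcbeeabe
Character frequencies:
  'a': 1
  'b': 2
  'c': 1
  'd': 2
  'e': 4
Scanning left to right for freq == 1:
  Position 0 ('d'): freq=2, skip
  Position 1 ('e'): freq=4, skip
  Position 2 ('d'): freq=2, skip
  Position 3 ('c'): unique! => answer = 3

3


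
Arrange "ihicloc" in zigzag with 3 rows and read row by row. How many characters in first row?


Zigzag "ihicloc" into 3 rows:
Placing characters:
  'i' => row 0
  'h' => row 1
  'i' => row 2
  'c' => row 1
  'l' => row 0
  'o' => row 1
  'c' => row 2
Rows:
  Row 0: "il"
  Row 1: "hco"
  Row 2: "ic"
First row length: 2

2


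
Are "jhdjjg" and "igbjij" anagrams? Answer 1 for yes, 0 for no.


Strings: "jhdjjg", "igbjij"
Sorted first:  dghjjj
Sorted second: bgiijj
Differ at position 0: 'd' vs 'b' => not anagrams

0


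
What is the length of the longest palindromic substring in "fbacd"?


Input: "fbacd"
Checking substrings for palindromes:
  No multi-char palindromic substrings found
Longest palindromic substring: "f" with length 1

1


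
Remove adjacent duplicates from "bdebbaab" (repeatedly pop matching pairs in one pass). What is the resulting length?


Input: bdebbaab
Stack-based adjacent duplicate removal:
  Read 'b': push. Stack: b
  Read 'd': push. Stack: bd
  Read 'e': push. Stack: bde
  Read 'b': push. Stack: bdeb
  Read 'b': matches stack top 'b' => pop. Stack: bde
  Read 'a': push. Stack: bdea
  Read 'a': matches stack top 'a' => pop. Stack: bde
  Read 'b': push. Stack: bdeb
Final stack: "bdeb" (length 4)

4


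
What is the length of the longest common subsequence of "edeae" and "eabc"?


LCS of "edeae" and "eabc"
DP table:
           e    a    b    c
      0    0    0    0    0
  e   0    1    1    1    1
  d   0    1    1    1    1
  e   0    1    1    1    1
  a   0    1    2    2    2
  e   0    1    2    2    2
LCS length = dp[5][4] = 2

2


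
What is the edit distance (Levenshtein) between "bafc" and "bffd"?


Computing edit distance: "bafc" -> "bffd"
DP table:
           b    f    f    d
      0    1    2    3    4
  b   1    0    1    2    3
  a   2    1    1    2    3
  f   3    2    1    1    2
  c   4    3    2    2    2
Edit distance = dp[4][4] = 2

2


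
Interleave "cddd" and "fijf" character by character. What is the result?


Interleaving "cddd" and "fijf":
  Position 0: 'c' from first, 'f' from second => "cf"
  Position 1: 'd' from first, 'i' from second => "di"
  Position 2: 'd' from first, 'j' from second => "dj"
  Position 3: 'd' from first, 'f' from second => "df"
Result: cfdidjdf

cfdidjdf


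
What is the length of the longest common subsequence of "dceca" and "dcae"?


LCS of "dceca" and "dcae"
DP table:
           d    c    a    e
      0    0    0    0    0
  d   0    1    1    1    1
  c   0    1    2    2    2
  e   0    1    2    2    3
  c   0    1    2    2    3
  a   0    1    2    3    3
LCS length = dp[5][4] = 3

3


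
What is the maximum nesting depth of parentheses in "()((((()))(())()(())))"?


Input: "()((((()))(())()(())))"
Tracking depth:
  Position 0 '(': depth becomes 1
  Position 1 ')': depth becomes 0
  Position 2 '(': depth becomes 1
  Position 3 '(': depth becomes 2
  Position 4 '(': depth becomes 3
  Position 5 '(': depth becomes 4
  Position 6 '(': depth becomes 5
  Position 7 ')': depth becomes 4
  Position 8 ')': depth becomes 3
  Position 9 ')': depth becomes 2
  Position 10 '(': depth becomes 3
  Position 11 '(': depth becomes 4
  Position 12 ')': depth becomes 3
  Position 13 ')': depth becomes 2
  Position 14 '(': depth becomes 3
  Position 15 ')': depth becomes 2
  Position 16 '(': depth becomes 3
  Position 17 '(': depth becomes 4
  Position 18 ')': depth becomes 3
  Position 19 ')': depth becomes 2
  Position 20 ')': depth becomes 1
  Position 21 ')': depth becomes 0
Maximum depth reached: 5

5


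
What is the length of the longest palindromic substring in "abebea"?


Input: "abebea"
Checking substrings for palindromes:
  [1:4] "beb" (len 3) => palindrome
  [2:5] "ebe" (len 3) => palindrome
Longest palindromic substring: "beb" with length 3

3


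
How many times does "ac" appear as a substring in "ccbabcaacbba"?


Searching for "ac" in "ccbabcaacbba"
Scanning each position:
  Position 0: "cc" => no
  Position 1: "cb" => no
  Position 2: "ba" => no
  Position 3: "ab" => no
  Position 4: "bc" => no
  Position 5: "ca" => no
  Position 6: "aa" => no
  Position 7: "ac" => MATCH
  Position 8: "cb" => no
  Position 9: "bb" => no
  Position 10: "ba" => no
Total occurrences: 1

1


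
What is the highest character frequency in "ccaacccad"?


Input: ccaacccad
Character counts:
  'a': 3
  'c': 5
  'd': 1
Maximum frequency: 5

5


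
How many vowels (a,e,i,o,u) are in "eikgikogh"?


Input: eikgikogh
Checking each character:
  'e' at position 0: vowel (running total: 1)
  'i' at position 1: vowel (running total: 2)
  'k' at position 2: consonant
  'g' at position 3: consonant
  'i' at position 4: vowel (running total: 3)
  'k' at position 5: consonant
  'o' at position 6: vowel (running total: 4)
  'g' at position 7: consonant
  'h' at position 8: consonant
Total vowels: 4

4


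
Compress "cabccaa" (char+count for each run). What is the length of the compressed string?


Input: cabccaa
Runs:
  'c' x 1 => "c1"
  'a' x 1 => "a1"
  'b' x 1 => "b1"
  'c' x 2 => "c2"
  'a' x 2 => "a2"
Compressed: "c1a1b1c2a2"
Compressed length: 10

10


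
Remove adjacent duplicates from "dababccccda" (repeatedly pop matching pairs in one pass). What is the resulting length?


Input: dababccccda
Stack-based adjacent duplicate removal:
  Read 'd': push. Stack: d
  Read 'a': push. Stack: da
  Read 'b': push. Stack: dab
  Read 'a': push. Stack: daba
  Read 'b': push. Stack: dabab
  Read 'c': push. Stack: dababc
  Read 'c': matches stack top 'c' => pop. Stack: dabab
  Read 'c': push. Stack: dababc
  Read 'c': matches stack top 'c' => pop. Stack: dabab
  Read 'd': push. Stack: dababd
  Read 'a': push. Stack: dababda
Final stack: "dababda" (length 7)

7


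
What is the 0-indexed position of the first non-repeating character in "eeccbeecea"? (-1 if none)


Input: eeccbeecea
Character frequencies:
  'a': 1
  'b': 1
  'c': 3
  'e': 5
Scanning left to right for freq == 1:
  Position 0 ('e'): freq=5, skip
  Position 1 ('e'): freq=5, skip
  Position 2 ('c'): freq=3, skip
  Position 3 ('c'): freq=3, skip
  Position 4 ('b'): unique! => answer = 4

4


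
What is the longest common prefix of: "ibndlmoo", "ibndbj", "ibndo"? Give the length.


Words: ibndlmoo, ibndbj, ibndo
  Position 0: all 'i' => match
  Position 1: all 'b' => match
  Position 2: all 'n' => match
  Position 3: all 'd' => match
  Position 4: ('l', 'b', 'o') => mismatch, stop
LCP = "ibnd" (length 4)

4


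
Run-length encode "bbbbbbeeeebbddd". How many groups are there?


Input: bbbbbbeeeebbddd
Scanning for consecutive runs:
  Group 1: 'b' x 6 (positions 0-5)
  Group 2: 'e' x 4 (positions 6-9)
  Group 3: 'b' x 2 (positions 10-11)
  Group 4: 'd' x 3 (positions 12-14)
Total groups: 4

4


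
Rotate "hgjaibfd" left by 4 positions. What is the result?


Input: "hgjaibfd", rotate left by 4
First 4 characters: "hgja"
Remaining characters: "ibfd"
Concatenate remaining + first: "ibfd" + "hgja" = "ibfdhgja"

ibfdhgja


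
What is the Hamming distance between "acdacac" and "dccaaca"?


Comparing "acdacac" and "dccaaca" position by position:
  Position 0: 'a' vs 'd' => differ
  Position 1: 'c' vs 'c' => same
  Position 2: 'd' vs 'c' => differ
  Position 3: 'a' vs 'a' => same
  Position 4: 'c' vs 'a' => differ
  Position 5: 'a' vs 'c' => differ
  Position 6: 'c' vs 'a' => differ
Total differences (Hamming distance): 5

5


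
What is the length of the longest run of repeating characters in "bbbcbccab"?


Input: "bbbcbccab"
Scanning for longest run:
  Position 1 ('b'): continues run of 'b', length=2
  Position 2 ('b'): continues run of 'b', length=3
  Position 3 ('c'): new char, reset run to 1
  Position 4 ('b'): new char, reset run to 1
  Position 5 ('c'): new char, reset run to 1
  Position 6 ('c'): continues run of 'c', length=2
  Position 7 ('a'): new char, reset run to 1
  Position 8 ('b'): new char, reset run to 1
Longest run: 'b' with length 3

3


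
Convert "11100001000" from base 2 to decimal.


Input: "11100001000" in base 2
Positional expansion:
  Digit '1' (value 1) x 2^10 = 1024
  Digit '1' (value 1) x 2^9 = 512
  Digit '1' (value 1) x 2^8 = 256
  Digit '0' (value 0) x 2^7 = 0
  Digit '0' (value 0) x 2^6 = 0
  Digit '0' (value 0) x 2^5 = 0
  Digit '0' (value 0) x 2^4 = 0
  Digit '1' (value 1) x 2^3 = 8
  Digit '0' (value 0) x 2^2 = 0
  Digit '0' (value 0) x 2^1 = 0
  Digit '0' (value 0) x 2^0 = 0
Sum = 1800

1800


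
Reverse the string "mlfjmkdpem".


Input: mlfjmkdpem
Reading characters right to left:
  Position 9: 'm'
  Position 8: 'e'
  Position 7: 'p'
  Position 6: 'd'
  Position 5: 'k'
  Position 4: 'm'
  Position 3: 'j'
  Position 2: 'f'
  Position 1: 'l'
  Position 0: 'm'
Reversed: mepdkmjflm

mepdkmjflm


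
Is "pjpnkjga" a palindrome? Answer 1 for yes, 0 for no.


Input: pjpnkjga
Reversed: agjknpjp
  Compare pos 0 ('p') with pos 7 ('a'): MISMATCH
  Compare pos 1 ('j') with pos 6 ('g'): MISMATCH
  Compare pos 2 ('p') with pos 5 ('j'): MISMATCH
  Compare pos 3 ('n') with pos 4 ('k'): MISMATCH
Result: not a palindrome

0


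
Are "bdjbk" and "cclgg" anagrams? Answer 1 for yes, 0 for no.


Strings: "bdjbk", "cclgg"
Sorted first:  bbdjk
Sorted second: ccggl
Differ at position 0: 'b' vs 'c' => not anagrams

0


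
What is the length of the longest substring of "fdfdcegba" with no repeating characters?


Input: "fdfdcegba"
Sliding window (track last position of each char):
  Position 0 ('f'): window [0,0] length 1 -- new best
  Position 1 ('d'): window [0,1] length 2 -- new best
  Position 2 ('f'): repeat (last at 0), move window start to 1
  Position 2 ('f'): window [1,2] length 2
  Position 3 ('d'): repeat (last at 1), move window start to 2
  Position 3 ('d'): window [2,3] length 2
  Position 4 ('c'): window [2,4] length 3 -- new best
  Position 5 ('e'): window [2,5] length 4 -- new best
  Position 6 ('g'): window [2,6] length 5 -- new best
  Position 7 ('b'): window [2,7] length 6 -- new best
  Position 8 ('a'): window [2,8] length 7 -- new best
Longest substring with no repeats: "fdcegba" with length 7

7


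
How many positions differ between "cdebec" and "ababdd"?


Comparing "cdebec" and "ababdd" position by position:
  Position 0: 'c' vs 'a' => DIFFER
  Position 1: 'd' vs 'b' => DIFFER
  Position 2: 'e' vs 'a' => DIFFER
  Position 3: 'b' vs 'b' => same
  Position 4: 'e' vs 'd' => DIFFER
  Position 5: 'c' vs 'd' => DIFFER
Positions that differ: 5

5


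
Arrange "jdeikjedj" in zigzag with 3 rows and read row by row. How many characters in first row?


Zigzag "jdeikjedj" into 3 rows:
Placing characters:
  'j' => row 0
  'd' => row 1
  'e' => row 2
  'i' => row 1
  'k' => row 0
  'j' => row 1
  'e' => row 2
  'd' => row 1
  'j' => row 0
Rows:
  Row 0: "jkj"
  Row 1: "dijd"
  Row 2: "ee"
First row length: 3

3


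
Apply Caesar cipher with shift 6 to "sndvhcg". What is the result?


Caesar cipher: shift "sndvhcg" by 6
  's' (pos 18) + 6 = pos 24 = 'y'
  'n' (pos 13) + 6 = pos 19 = 't'
  'd' (pos 3) + 6 = pos 9 = 'j'
  'v' (pos 21) + 6 = pos 1 = 'b'
  'h' (pos 7) + 6 = pos 13 = 'n'
  'c' (pos 2) + 6 = pos 8 = 'i'
  'g' (pos 6) + 6 = pos 12 = 'm'
Result: ytjbnim

ytjbnim


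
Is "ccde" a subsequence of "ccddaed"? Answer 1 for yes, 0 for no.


Check if "ccde" is a subsequence of "ccddaed"
Greedy scan:
  Position 0 ('c'): matches sub[0] = 'c'
  Position 1 ('c'): matches sub[1] = 'c'
  Position 2 ('d'): matches sub[2] = 'd'
  Position 3 ('d'): no match needed
  Position 4 ('a'): no match needed
  Position 5 ('e'): matches sub[3] = 'e'
  Position 6 ('d'): no match needed
All 4 characters matched => is a subsequence

1


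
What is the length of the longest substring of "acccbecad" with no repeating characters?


Input: "acccbecad"
Sliding window (track last position of each char):
  Position 0 ('a'): window [0,0] length 1 -- new best
  Position 1 ('c'): window [0,1] length 2 -- new best
  Position 2 ('c'): repeat (last at 1), move window start to 2
  Position 2 ('c'): window [2,2] length 1
  Position 3 ('c'): repeat (last at 2), move window start to 3
  Position 3 ('c'): window [3,3] length 1
  Position 4 ('b'): window [3,4] length 2
  Position 5 ('e'): window [3,5] length 3 -- new best
  Position 6 ('c'): repeat (last at 3), move window start to 4
  Position 6 ('c'): window [4,6] length 3
  Position 7 ('a'): window [4,7] length 4 -- new best
  Position 8 ('d'): window [4,8] length 5 -- new best
Longest substring with no repeats: "becad" with length 5

5


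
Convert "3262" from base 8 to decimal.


Input: "3262" in base 8
Positional expansion:
  Digit '3' (value 3) x 8^3 = 1536
  Digit '2' (value 2) x 8^2 = 128
  Digit '6' (value 6) x 8^1 = 48
  Digit '2' (value 2) x 8^0 = 2
Sum = 1714

1714


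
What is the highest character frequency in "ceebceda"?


Input: ceebceda
Character counts:
  'a': 1
  'b': 1
  'c': 2
  'd': 1
  'e': 3
Maximum frequency: 3

3


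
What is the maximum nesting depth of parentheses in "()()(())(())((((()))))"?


Input: "()()(())(())((((()))))"
Tracking depth:
  Position 0 '(': depth becomes 1
  Position 1 ')': depth becomes 0
  Position 2 '(': depth becomes 1
  Position 3 ')': depth becomes 0
  Position 4 '(': depth becomes 1
  Position 5 '(': depth becomes 2
  Position 6 ')': depth becomes 1
  Position 7 ')': depth becomes 0
  Position 8 '(': depth becomes 1
  Position 9 '(': depth becomes 2
  Position 10 ')': depth becomes 1
  Position 11 ')': depth becomes 0
  Position 12 '(': depth becomes 1
  Position 13 '(': depth becomes 2
  Position 14 '(': depth becomes 3
  Position 15 '(': depth becomes 4
  Position 16 '(': depth becomes 5
  Position 17 ')': depth becomes 4
  Position 18 ')': depth becomes 3
  Position 19 ')': depth becomes 2
  Position 20 ')': depth becomes 1
  Position 21 ')': depth becomes 0
Maximum depth reached: 5

5


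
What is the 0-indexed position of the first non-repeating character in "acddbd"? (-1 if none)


Input: acddbd
Character frequencies:
  'a': 1
  'b': 1
  'c': 1
  'd': 3
Scanning left to right for freq == 1:
  Position 0 ('a'): unique! => answer = 0

0


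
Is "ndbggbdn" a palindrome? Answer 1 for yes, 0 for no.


Input: ndbggbdn
Reversed: ndbggbdn
  Compare pos 0 ('n') with pos 7 ('n'): match
  Compare pos 1 ('d') with pos 6 ('d'): match
  Compare pos 2 ('b') with pos 5 ('b'): match
  Compare pos 3 ('g') with pos 4 ('g'): match
Result: palindrome

1


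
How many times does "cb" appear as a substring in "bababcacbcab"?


Searching for "cb" in "bababcacbcab"
Scanning each position:
  Position 0: "ba" => no
  Position 1: "ab" => no
  Position 2: "ba" => no
  Position 3: "ab" => no
  Position 4: "bc" => no
  Position 5: "ca" => no
  Position 6: "ac" => no
  Position 7: "cb" => MATCH
  Position 8: "bc" => no
  Position 9: "ca" => no
  Position 10: "ab" => no
Total occurrences: 1

1


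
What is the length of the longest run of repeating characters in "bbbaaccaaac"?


Input: "bbbaaccaaac"
Scanning for longest run:
  Position 1 ('b'): continues run of 'b', length=2
  Position 2 ('b'): continues run of 'b', length=3
  Position 3 ('a'): new char, reset run to 1
  Position 4 ('a'): continues run of 'a', length=2
  Position 5 ('c'): new char, reset run to 1
  Position 6 ('c'): continues run of 'c', length=2
  Position 7 ('a'): new char, reset run to 1
  Position 8 ('a'): continues run of 'a', length=2
  Position 9 ('a'): continues run of 'a', length=3
  Position 10 ('c'): new char, reset run to 1
Longest run: 'b' with length 3

3


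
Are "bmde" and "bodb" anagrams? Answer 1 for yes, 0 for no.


Strings: "bmde", "bodb"
Sorted first:  bdem
Sorted second: bbdo
Differ at position 1: 'd' vs 'b' => not anagrams

0


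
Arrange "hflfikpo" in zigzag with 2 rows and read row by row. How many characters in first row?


Zigzag "hflfikpo" into 2 rows:
Placing characters:
  'h' => row 0
  'f' => row 1
  'l' => row 0
  'f' => row 1
  'i' => row 0
  'k' => row 1
  'p' => row 0
  'o' => row 1
Rows:
  Row 0: "hlip"
  Row 1: "ffko"
First row length: 4

4


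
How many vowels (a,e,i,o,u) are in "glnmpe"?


Input: glnmpe
Checking each character:
  'g' at position 0: consonant
  'l' at position 1: consonant
  'n' at position 2: consonant
  'm' at position 3: consonant
  'p' at position 4: consonant
  'e' at position 5: vowel (running total: 1)
Total vowels: 1

1


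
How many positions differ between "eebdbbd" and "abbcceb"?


Comparing "eebdbbd" and "abbcceb" position by position:
  Position 0: 'e' vs 'a' => DIFFER
  Position 1: 'e' vs 'b' => DIFFER
  Position 2: 'b' vs 'b' => same
  Position 3: 'd' vs 'c' => DIFFER
  Position 4: 'b' vs 'c' => DIFFER
  Position 5: 'b' vs 'e' => DIFFER
  Position 6: 'd' vs 'b' => DIFFER
Positions that differ: 6

6


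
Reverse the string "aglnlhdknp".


Input: aglnlhdknp
Reading characters right to left:
  Position 9: 'p'
  Position 8: 'n'
  Position 7: 'k'
  Position 6: 'd'
  Position 5: 'h'
  Position 4: 'l'
  Position 3: 'n'
  Position 2: 'l'
  Position 1: 'g'
  Position 0: 'a'
Reversed: pnkdhlnlga

pnkdhlnlga


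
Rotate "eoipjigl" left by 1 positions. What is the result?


Input: "eoipjigl", rotate left by 1
First 1 characters: "e"
Remaining characters: "oipjigl"
Concatenate remaining + first: "oipjigl" + "e" = "oipjigle"

oipjigle


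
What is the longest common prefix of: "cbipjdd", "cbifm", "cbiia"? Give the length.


Words: cbipjdd, cbifm, cbiia
  Position 0: all 'c' => match
  Position 1: all 'b' => match
  Position 2: all 'i' => match
  Position 3: ('p', 'f', 'i') => mismatch, stop
LCP = "cbi" (length 3)

3


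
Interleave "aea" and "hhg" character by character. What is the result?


Interleaving "aea" and "hhg":
  Position 0: 'a' from first, 'h' from second => "ah"
  Position 1: 'e' from first, 'h' from second => "eh"
  Position 2: 'a' from first, 'g' from second => "ag"
Result: ahehag

ahehag


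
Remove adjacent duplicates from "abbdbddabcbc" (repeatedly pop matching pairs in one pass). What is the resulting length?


Input: abbdbddabcbc
Stack-based adjacent duplicate removal:
  Read 'a': push. Stack: a
  Read 'b': push. Stack: ab
  Read 'b': matches stack top 'b' => pop. Stack: a
  Read 'd': push. Stack: ad
  Read 'b': push. Stack: adb
  Read 'd': push. Stack: adbd
  Read 'd': matches stack top 'd' => pop. Stack: adb
  Read 'a': push. Stack: adba
  Read 'b': push. Stack: adbab
  Read 'c': push. Stack: adbabc
  Read 'b': push. Stack: adbabcb
  Read 'c': push. Stack: adbabcbc
Final stack: "adbabcbc" (length 8)

8


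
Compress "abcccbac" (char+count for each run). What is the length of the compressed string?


Input: abcccbac
Runs:
  'a' x 1 => "a1"
  'b' x 1 => "b1"
  'c' x 3 => "c3"
  'b' x 1 => "b1"
  'a' x 1 => "a1"
  'c' x 1 => "c1"
Compressed: "a1b1c3b1a1c1"
Compressed length: 12

12


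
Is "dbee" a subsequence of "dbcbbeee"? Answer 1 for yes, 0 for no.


Check if "dbee" is a subsequence of "dbcbbeee"
Greedy scan:
  Position 0 ('d'): matches sub[0] = 'd'
  Position 1 ('b'): matches sub[1] = 'b'
  Position 2 ('c'): no match needed
  Position 3 ('b'): no match needed
  Position 4 ('b'): no match needed
  Position 5 ('e'): matches sub[2] = 'e'
  Position 6 ('e'): matches sub[3] = 'e'
  Position 7 ('e'): no match needed
All 4 characters matched => is a subsequence

1


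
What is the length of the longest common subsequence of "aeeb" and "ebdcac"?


LCS of "aeeb" and "ebdcac"
DP table:
           e    b    d    c    a    c
      0    0    0    0    0    0    0
  a   0    0    0    0    0    1    1
  e   0    1    1    1    1    1    1
  e   0    1    1    1    1    1    1
  b   0    1    2    2    2    2    2
LCS length = dp[4][6] = 2

2


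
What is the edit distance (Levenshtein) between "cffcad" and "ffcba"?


Computing edit distance: "cffcad" -> "ffcba"
DP table:
           f    f    c    b    a
      0    1    2    3    4    5
  c   1    1    2    2    3    4
  f   2    1    1    2    3    4
  f   3    2    1    2    3    4
  c   4    3    2    1    2    3
  a   5    4    3    2    2    2
  d   6    5    4    3    3    3
Edit distance = dp[6][5] = 3

3


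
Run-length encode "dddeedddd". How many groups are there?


Input: dddeedddd
Scanning for consecutive runs:
  Group 1: 'd' x 3 (positions 0-2)
  Group 2: 'e' x 2 (positions 3-4)
  Group 3: 'd' x 4 (positions 5-8)
Total groups: 3

3


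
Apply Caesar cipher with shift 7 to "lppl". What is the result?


Caesar cipher: shift "lppl" by 7
  'l' (pos 11) + 7 = pos 18 = 's'
  'p' (pos 15) + 7 = pos 22 = 'w'
  'p' (pos 15) + 7 = pos 22 = 'w'
  'l' (pos 11) + 7 = pos 18 = 's'
Result: swws

swws


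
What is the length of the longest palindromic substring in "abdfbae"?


Input: "abdfbae"
Checking substrings for palindromes:
  No multi-char palindromic substrings found
Longest palindromic substring: "a" with length 1

1


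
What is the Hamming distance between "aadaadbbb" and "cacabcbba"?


Comparing "aadaadbbb" and "cacabcbba" position by position:
  Position 0: 'a' vs 'c' => differ
  Position 1: 'a' vs 'a' => same
  Position 2: 'd' vs 'c' => differ
  Position 3: 'a' vs 'a' => same
  Position 4: 'a' vs 'b' => differ
  Position 5: 'd' vs 'c' => differ
  Position 6: 'b' vs 'b' => same
  Position 7: 'b' vs 'b' => same
  Position 8: 'b' vs 'a' => differ
Total differences (Hamming distance): 5

5


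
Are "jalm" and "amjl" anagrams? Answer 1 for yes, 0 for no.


Strings: "jalm", "amjl"
Sorted first:  ajlm
Sorted second: ajlm
Sorted forms match => anagrams

1


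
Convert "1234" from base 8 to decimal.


Input: "1234" in base 8
Positional expansion:
  Digit '1' (value 1) x 8^3 = 512
  Digit '2' (value 2) x 8^2 = 128
  Digit '3' (value 3) x 8^1 = 24
  Digit '4' (value 4) x 8^0 = 4
Sum = 668

668


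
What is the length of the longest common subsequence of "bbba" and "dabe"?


LCS of "bbba" and "dabe"
DP table:
           d    a    b    e
      0    0    0    0    0
  b   0    0    0    1    1
  b   0    0    0    1    1
  b   0    0    0    1    1
  a   0    0    1    1    1
LCS length = dp[4][4] = 1

1


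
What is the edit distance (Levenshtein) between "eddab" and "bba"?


Computing edit distance: "eddab" -> "bba"
DP table:
           b    b    a
      0    1    2    3
  e   1    1    2    3
  d   2    2    2    3
  d   3    3    3    3
  a   4    4    4    3
  b   5    4    4    4
Edit distance = dp[5][3] = 4

4


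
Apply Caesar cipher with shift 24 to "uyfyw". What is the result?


Caesar cipher: shift "uyfyw" by 24
  'u' (pos 20) + 24 = pos 18 = 's'
  'y' (pos 24) + 24 = pos 22 = 'w'
  'f' (pos 5) + 24 = pos 3 = 'd'
  'y' (pos 24) + 24 = pos 22 = 'w'
  'w' (pos 22) + 24 = pos 20 = 'u'
Result: swdwu

swdwu


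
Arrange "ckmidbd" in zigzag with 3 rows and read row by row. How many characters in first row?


Zigzag "ckmidbd" into 3 rows:
Placing characters:
  'c' => row 0
  'k' => row 1
  'm' => row 2
  'i' => row 1
  'd' => row 0
  'b' => row 1
  'd' => row 2
Rows:
  Row 0: "cd"
  Row 1: "kib"
  Row 2: "md"
First row length: 2

2


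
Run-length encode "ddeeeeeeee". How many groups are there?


Input: ddeeeeeeee
Scanning for consecutive runs:
  Group 1: 'd' x 2 (positions 0-1)
  Group 2: 'e' x 8 (positions 2-9)
Total groups: 2

2


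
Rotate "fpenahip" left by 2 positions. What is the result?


Input: "fpenahip", rotate left by 2
First 2 characters: "fp"
Remaining characters: "enahip"
Concatenate remaining + first: "enahip" + "fp" = "enahipfp"

enahipfp


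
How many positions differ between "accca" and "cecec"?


Comparing "accca" and "cecec" position by position:
  Position 0: 'a' vs 'c' => DIFFER
  Position 1: 'c' vs 'e' => DIFFER
  Position 2: 'c' vs 'c' => same
  Position 3: 'c' vs 'e' => DIFFER
  Position 4: 'a' vs 'c' => DIFFER
Positions that differ: 4

4


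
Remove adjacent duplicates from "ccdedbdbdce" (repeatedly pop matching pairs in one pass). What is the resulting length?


Input: ccdedbdbdce
Stack-based adjacent duplicate removal:
  Read 'c': push. Stack: c
  Read 'c': matches stack top 'c' => pop. Stack: (empty)
  Read 'd': push. Stack: d
  Read 'e': push. Stack: de
  Read 'd': push. Stack: ded
  Read 'b': push. Stack: dedb
  Read 'd': push. Stack: dedbd
  Read 'b': push. Stack: dedbdb
  Read 'd': push. Stack: dedbdbd
  Read 'c': push. Stack: dedbdbdc
  Read 'e': push. Stack: dedbdbdce
Final stack: "dedbdbdce" (length 9)

9


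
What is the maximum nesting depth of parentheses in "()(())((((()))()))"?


Input: "()(())((((()))()))"
Tracking depth:
  Position 0 '(': depth becomes 1
  Position 1 ')': depth becomes 0
  Position 2 '(': depth becomes 1
  Position 3 '(': depth becomes 2
  Position 4 ')': depth becomes 1
  Position 5 ')': depth becomes 0
  Position 6 '(': depth becomes 1
  Position 7 '(': depth becomes 2
  Position 8 '(': depth becomes 3
  Position 9 '(': depth becomes 4
  Position 10 '(': depth becomes 5
  Position 11 ')': depth becomes 4
  Position 12 ')': depth becomes 3
  Position 13 ')': depth becomes 2
  Position 14 '(': depth becomes 3
  Position 15 ')': depth becomes 2
  Position 16 ')': depth becomes 1
  Position 17 ')': depth becomes 0
Maximum depth reached: 5

5


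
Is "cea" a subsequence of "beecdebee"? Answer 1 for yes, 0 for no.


Check if "cea" is a subsequence of "beecdebee"
Greedy scan:
  Position 0 ('b'): no match needed
  Position 1 ('e'): no match needed
  Position 2 ('e'): no match needed
  Position 3 ('c'): matches sub[0] = 'c'
  Position 4 ('d'): no match needed
  Position 5 ('e'): matches sub[1] = 'e'
  Position 6 ('b'): no match needed
  Position 7 ('e'): no match needed
  Position 8 ('e'): no match needed
Only matched 2/3 characters => not a subsequence

0


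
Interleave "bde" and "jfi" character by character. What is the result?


Interleaving "bde" and "jfi":
  Position 0: 'b' from first, 'j' from second => "bj"
  Position 1: 'd' from first, 'f' from second => "df"
  Position 2: 'e' from first, 'i' from second => "ei"
Result: bjdfei

bjdfei


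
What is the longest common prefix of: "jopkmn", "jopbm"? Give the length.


Words: jopkmn, jopbm
  Position 0: all 'j' => match
  Position 1: all 'o' => match
  Position 2: all 'p' => match
  Position 3: ('k', 'b') => mismatch, stop
LCP = "jop" (length 3)

3


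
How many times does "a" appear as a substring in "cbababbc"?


Searching for "a" in "cbababbc"
Scanning each position:
  Position 0: "c" => no
  Position 1: "b" => no
  Position 2: "a" => MATCH
  Position 3: "b" => no
  Position 4: "a" => MATCH
  Position 5: "b" => no
  Position 6: "b" => no
  Position 7: "c" => no
Total occurrences: 2

2


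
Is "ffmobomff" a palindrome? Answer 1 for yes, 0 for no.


Input: ffmobomff
Reversed: ffmobomff
  Compare pos 0 ('f') with pos 8 ('f'): match
  Compare pos 1 ('f') with pos 7 ('f'): match
  Compare pos 2 ('m') with pos 6 ('m'): match
  Compare pos 3 ('o') with pos 5 ('o'): match
Result: palindrome

1


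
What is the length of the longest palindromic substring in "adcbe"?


Input: "adcbe"
Checking substrings for palindromes:
  No multi-char palindromic substrings found
Longest palindromic substring: "a" with length 1

1


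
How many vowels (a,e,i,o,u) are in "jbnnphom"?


Input: jbnnphom
Checking each character:
  'j' at position 0: consonant
  'b' at position 1: consonant
  'n' at position 2: consonant
  'n' at position 3: consonant
  'p' at position 4: consonant
  'h' at position 5: consonant
  'o' at position 6: vowel (running total: 1)
  'm' at position 7: consonant
Total vowels: 1

1


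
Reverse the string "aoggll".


Input: aoggll
Reading characters right to left:
  Position 5: 'l'
  Position 4: 'l'
  Position 3: 'g'
  Position 2: 'g'
  Position 1: 'o'
  Position 0: 'a'
Reversed: llggoa

llggoa


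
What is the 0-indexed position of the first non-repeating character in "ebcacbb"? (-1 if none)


Input: ebcacbb
Character frequencies:
  'a': 1
  'b': 3
  'c': 2
  'e': 1
Scanning left to right for freq == 1:
  Position 0 ('e'): unique! => answer = 0

0


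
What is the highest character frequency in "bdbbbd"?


Input: bdbbbd
Character counts:
  'b': 4
  'd': 2
Maximum frequency: 4

4


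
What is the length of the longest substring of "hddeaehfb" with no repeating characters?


Input: "hddeaehfb"
Sliding window (track last position of each char):
  Position 0 ('h'): window [0,0] length 1 -- new best
  Position 1 ('d'): window [0,1] length 2 -- new best
  Position 2 ('d'): repeat (last at 1), move window start to 2
  Position 2 ('d'): window [2,2] length 1
  Position 3 ('e'): window [2,3] length 2
  Position 4 ('a'): window [2,4] length 3 -- new best
  Position 5 ('e'): repeat (last at 3), move window start to 4
  Position 5 ('e'): window [4,5] length 2
  Position 6 ('h'): window [4,6] length 3
  Position 7 ('f'): window [4,7] length 4 -- new best
  Position 8 ('b'): window [4,8] length 5 -- new best
Longest substring with no repeats: "aehfb" with length 5

5


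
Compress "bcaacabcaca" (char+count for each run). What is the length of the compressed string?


Input: bcaacabcaca
Runs:
  'b' x 1 => "b1"
  'c' x 1 => "c1"
  'a' x 2 => "a2"
  'c' x 1 => "c1"
  'a' x 1 => "a1"
  'b' x 1 => "b1"
  'c' x 1 => "c1"
  'a' x 1 => "a1"
  'c' x 1 => "c1"
  'a' x 1 => "a1"
Compressed: "b1c1a2c1a1b1c1a1c1a1"
Compressed length: 20

20


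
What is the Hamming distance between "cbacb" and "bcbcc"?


Comparing "cbacb" and "bcbcc" position by position:
  Position 0: 'c' vs 'b' => differ
  Position 1: 'b' vs 'c' => differ
  Position 2: 'a' vs 'b' => differ
  Position 3: 'c' vs 'c' => same
  Position 4: 'b' vs 'c' => differ
Total differences (Hamming distance): 4

4


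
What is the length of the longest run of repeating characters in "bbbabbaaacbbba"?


Input: "bbbabbaaacbbba"
Scanning for longest run:
  Position 1 ('b'): continues run of 'b', length=2
  Position 2 ('b'): continues run of 'b', length=3
  Position 3 ('a'): new char, reset run to 1
  Position 4 ('b'): new char, reset run to 1
  Position 5 ('b'): continues run of 'b', length=2
  Position 6 ('a'): new char, reset run to 1
  Position 7 ('a'): continues run of 'a', length=2
  Position 8 ('a'): continues run of 'a', length=3
  Position 9 ('c'): new char, reset run to 1
  Position 10 ('b'): new char, reset run to 1
  Position 11 ('b'): continues run of 'b', length=2
  Position 12 ('b'): continues run of 'b', length=3
  Position 13 ('a'): new char, reset run to 1
Longest run: 'b' with length 3

3


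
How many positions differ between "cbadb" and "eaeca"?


Comparing "cbadb" and "eaeca" position by position:
  Position 0: 'c' vs 'e' => DIFFER
  Position 1: 'b' vs 'a' => DIFFER
  Position 2: 'a' vs 'e' => DIFFER
  Position 3: 'd' vs 'c' => DIFFER
  Position 4: 'b' vs 'a' => DIFFER
Positions that differ: 5

5


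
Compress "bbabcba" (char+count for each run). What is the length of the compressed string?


Input: bbabcba
Runs:
  'b' x 2 => "b2"
  'a' x 1 => "a1"
  'b' x 1 => "b1"
  'c' x 1 => "c1"
  'b' x 1 => "b1"
  'a' x 1 => "a1"
Compressed: "b2a1b1c1b1a1"
Compressed length: 12

12


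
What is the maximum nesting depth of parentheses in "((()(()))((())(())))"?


Input: "((()(()))((())(())))"
Tracking depth:
  Position 0 '(': depth becomes 1
  Position 1 '(': depth becomes 2
  Position 2 '(': depth becomes 3
  Position 3 ')': depth becomes 2
  Position 4 '(': depth becomes 3
  Position 5 '(': depth becomes 4
  Position 6 ')': depth becomes 3
  Position 7 ')': depth becomes 2
  Position 8 ')': depth becomes 1
  Position 9 '(': depth becomes 2
  Position 10 '(': depth becomes 3
  Position 11 '(': depth becomes 4
  Position 12 ')': depth becomes 3
  Position 13 ')': depth becomes 2
  Position 14 '(': depth becomes 3
  Position 15 '(': depth becomes 4
  Position 16 ')': depth becomes 3
  Position 17 ')': depth becomes 2
  Position 18 ')': depth becomes 1
  Position 19 ')': depth becomes 0
Maximum depth reached: 4

4
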